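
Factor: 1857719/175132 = 2^ ( - 2 )*43783^( - 1)*1857719^1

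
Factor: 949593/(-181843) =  - 3^1*47^ ( - 1)*53^( - 1)*73^( - 1)*316531^1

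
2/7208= 1/3604 = 0.00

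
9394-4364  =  5030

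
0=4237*0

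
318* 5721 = 1819278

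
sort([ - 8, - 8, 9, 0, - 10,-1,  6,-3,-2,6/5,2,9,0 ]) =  [-10,  -  8,-8, - 3,- 2,  -  1,  0,0,6/5 , 2, 6 , 9 , 9] 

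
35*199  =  6965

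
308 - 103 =205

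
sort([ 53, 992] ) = [53,992]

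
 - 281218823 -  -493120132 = 211901309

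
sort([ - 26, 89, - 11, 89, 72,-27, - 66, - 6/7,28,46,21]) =[ - 66, - 27, - 26, - 11, - 6/7, 21,28,46,72,89,89 ]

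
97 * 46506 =4511082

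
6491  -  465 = 6026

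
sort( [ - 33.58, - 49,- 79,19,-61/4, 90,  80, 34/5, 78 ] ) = [ - 79, - 49,-33.58,  -  61/4, 34/5 , 19, 78,80,90 ]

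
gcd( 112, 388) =4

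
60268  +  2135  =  62403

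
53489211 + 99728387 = 153217598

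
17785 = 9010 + 8775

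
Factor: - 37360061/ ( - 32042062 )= 2^(-1 )*13^(-2)* 19^1 * 41^1*47^( - 1 )*199^1 * 241^1 * 2017^( - 1)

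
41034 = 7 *5862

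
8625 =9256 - 631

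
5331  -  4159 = 1172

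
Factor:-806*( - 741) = 2^1*3^1 * 13^2*19^1*31^1 = 597246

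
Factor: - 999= - 3^3*37^1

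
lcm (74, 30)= 1110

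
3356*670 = 2248520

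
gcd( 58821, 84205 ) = 1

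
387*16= 6192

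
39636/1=39636 = 39636.00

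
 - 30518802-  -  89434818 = 58916016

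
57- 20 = 37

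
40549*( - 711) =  - 28830339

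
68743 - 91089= -22346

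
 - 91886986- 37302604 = -129189590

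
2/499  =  2/499 = 0.00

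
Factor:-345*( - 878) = 302910 = 2^1 * 3^1* 5^1*23^1* 439^1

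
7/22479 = 7/22479 = 0.00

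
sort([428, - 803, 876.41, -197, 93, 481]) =[ -803,-197 , 93, 428,481 , 876.41 ]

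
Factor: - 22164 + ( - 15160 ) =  - 37324  =  - 2^2*7^1*31^1*43^1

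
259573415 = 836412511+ - 576839096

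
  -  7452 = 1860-9312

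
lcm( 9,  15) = 45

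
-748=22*( - 34) 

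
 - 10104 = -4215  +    -  5889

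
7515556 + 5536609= 13052165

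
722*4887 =3528414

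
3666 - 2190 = 1476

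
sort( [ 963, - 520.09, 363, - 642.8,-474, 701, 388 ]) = [ - 642.8, - 520.09, - 474, 363, 388,701,  963]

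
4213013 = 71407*59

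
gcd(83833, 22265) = 1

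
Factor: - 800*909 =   -  2^5*3^2*5^2*101^1 = -727200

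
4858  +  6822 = 11680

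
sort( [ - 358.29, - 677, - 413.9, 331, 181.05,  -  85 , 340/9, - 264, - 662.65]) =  [ - 677,  -  662.65,-413.9, - 358.29, - 264,-85, 340/9,181.05, 331]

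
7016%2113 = 677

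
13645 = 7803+5842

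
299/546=23/42 = 0.55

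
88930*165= 14673450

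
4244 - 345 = 3899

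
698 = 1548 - 850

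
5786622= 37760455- 31973833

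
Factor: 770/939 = 2^1*3^( - 1 )*5^1 *7^1*11^1*313^( - 1)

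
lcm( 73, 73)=73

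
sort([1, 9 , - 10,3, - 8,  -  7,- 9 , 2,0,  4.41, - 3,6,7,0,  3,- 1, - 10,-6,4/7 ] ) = [  -  10, -10,-9,- 8, - 7, - 6, - 3, - 1,0,  0,4/7,1,  2,3, 3, 4.41, 6,7, 9]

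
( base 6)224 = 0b1011000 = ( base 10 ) 88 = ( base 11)80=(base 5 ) 323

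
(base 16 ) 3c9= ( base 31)108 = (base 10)969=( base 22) 201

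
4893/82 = 4893/82 = 59.67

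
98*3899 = 382102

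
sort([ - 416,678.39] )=[ - 416,678.39 ]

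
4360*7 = 30520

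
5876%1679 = 839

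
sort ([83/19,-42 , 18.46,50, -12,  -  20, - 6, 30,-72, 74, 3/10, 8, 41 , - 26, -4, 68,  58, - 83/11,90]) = [  -  72,  -  42, -26, - 20, - 12, -83/11,  -  6,-4 , 3/10, 83/19,8, 18.46,30, 41,50,  58,  68,  74, 90]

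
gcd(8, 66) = 2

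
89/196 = 89/196 = 0.45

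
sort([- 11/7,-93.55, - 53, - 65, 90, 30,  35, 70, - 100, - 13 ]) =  [ - 100, - 93.55, - 65, - 53 , - 13, - 11/7,  30 , 35, 70 , 90 ] 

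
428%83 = 13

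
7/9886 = 7/9886=0.00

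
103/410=103/410 = 0.25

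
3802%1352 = 1098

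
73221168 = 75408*971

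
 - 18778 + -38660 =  - 57438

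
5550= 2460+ 3090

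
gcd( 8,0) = 8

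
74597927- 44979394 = 29618533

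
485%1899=485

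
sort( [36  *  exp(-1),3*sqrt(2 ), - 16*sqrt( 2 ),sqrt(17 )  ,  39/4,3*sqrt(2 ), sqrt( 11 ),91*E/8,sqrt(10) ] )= [ - 16*sqrt(2), sqrt(10),sqrt(11 ),sqrt( 17),3*sqrt(2 ),3*sqrt(2 ), 39/4, 36 * exp( - 1), 91 * E/8 ] 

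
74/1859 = 74/1859 = 0.04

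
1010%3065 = 1010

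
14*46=644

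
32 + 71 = 103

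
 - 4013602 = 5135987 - 9149589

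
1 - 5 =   -  4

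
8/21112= 1/2639 = 0.00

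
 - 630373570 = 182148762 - 812522332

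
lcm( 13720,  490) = 13720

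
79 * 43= 3397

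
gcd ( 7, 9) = 1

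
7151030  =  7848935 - 697905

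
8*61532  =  492256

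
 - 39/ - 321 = 13/107  =  0.12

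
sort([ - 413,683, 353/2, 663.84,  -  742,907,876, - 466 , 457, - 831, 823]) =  [ - 831, - 742, - 466 , - 413,353/2,457, 663.84,683,823,876, 907 ] 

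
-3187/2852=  - 3187/2852 = - 1.12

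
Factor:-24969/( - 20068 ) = 861/692 = 2^( - 2)*3^1*7^1*41^1*173^ (  -  1 )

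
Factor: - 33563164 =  - 2^2 * 23^1*97^1*3761^1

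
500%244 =12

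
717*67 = 48039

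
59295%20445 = 18405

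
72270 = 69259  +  3011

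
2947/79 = 2947/79  =  37.30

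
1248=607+641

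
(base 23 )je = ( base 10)451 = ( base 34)d9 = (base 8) 703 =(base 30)F1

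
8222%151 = 68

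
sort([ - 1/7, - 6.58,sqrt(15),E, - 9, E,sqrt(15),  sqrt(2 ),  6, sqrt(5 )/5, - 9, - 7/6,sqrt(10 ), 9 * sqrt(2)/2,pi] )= [-9, -9,- 6.58,- 7/6,-1/7,sqrt( 5 ) /5, sqrt(2), E,E,pi,sqrt(10 ), sqrt(15 ), sqrt( 15 ), 6,9*sqrt (2)/2]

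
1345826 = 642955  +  702871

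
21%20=1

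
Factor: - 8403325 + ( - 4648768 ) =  - 13052093 = - 13052093^1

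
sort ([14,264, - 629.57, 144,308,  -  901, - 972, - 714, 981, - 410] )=[ - 972, - 901, - 714, - 629.57, - 410, 14,  144, 264,308,981 ]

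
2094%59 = 29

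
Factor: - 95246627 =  - 7^1 * 13606661^1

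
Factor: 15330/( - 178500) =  - 2^(-1) *5^ ( - 2) * 17^(-1 )*73^1  =  - 73/850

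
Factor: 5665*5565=31525725 = 3^1*5^2*7^1*11^1*53^1 * 103^1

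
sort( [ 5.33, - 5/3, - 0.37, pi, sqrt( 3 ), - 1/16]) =[ - 5/3, - 0.37,  -  1/16,sqrt ( 3),pi,5.33]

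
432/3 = 144 = 144.00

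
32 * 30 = 960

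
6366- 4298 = 2068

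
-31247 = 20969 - 52216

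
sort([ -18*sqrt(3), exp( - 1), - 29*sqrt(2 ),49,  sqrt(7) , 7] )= [  -  29 * sqrt( 2) ,-18*sqrt( 3), exp(  -  1 ) , sqrt ( 7 )  ,  7,49]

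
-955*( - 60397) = 57679135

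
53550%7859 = 6396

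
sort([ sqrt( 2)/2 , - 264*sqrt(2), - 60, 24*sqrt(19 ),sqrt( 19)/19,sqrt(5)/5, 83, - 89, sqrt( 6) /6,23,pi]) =[ - 264*sqrt(2), - 89, - 60, sqrt (19)/19, sqrt(6 ) /6,sqrt( 5) /5,  sqrt(2 )/2, pi, 23, 83,24*sqrt( 19)]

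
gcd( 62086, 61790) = 74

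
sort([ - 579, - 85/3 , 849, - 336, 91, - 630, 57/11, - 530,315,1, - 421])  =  [ - 630 ,-579,-530, - 421, - 336, - 85/3, 1,57/11,  91, 315, 849]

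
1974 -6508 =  - 4534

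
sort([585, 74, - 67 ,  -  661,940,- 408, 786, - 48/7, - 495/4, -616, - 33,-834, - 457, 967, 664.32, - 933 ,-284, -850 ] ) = [ - 933, - 850, - 834, - 661,-616, - 457, - 408, - 284, - 495/4, - 67, - 33, - 48/7, 74, 585, 664.32,786, 940,967 ]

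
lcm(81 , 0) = 0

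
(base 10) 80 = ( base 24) 38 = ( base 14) 5A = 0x50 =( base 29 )2M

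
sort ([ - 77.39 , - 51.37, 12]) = [ - 77.39,-51.37,12 ]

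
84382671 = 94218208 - 9835537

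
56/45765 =56/45765 = 0.00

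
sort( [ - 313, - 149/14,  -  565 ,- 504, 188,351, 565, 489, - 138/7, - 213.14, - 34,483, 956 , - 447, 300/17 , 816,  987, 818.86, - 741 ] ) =[ - 741,-565,-504, - 447,- 313, - 213.14, - 34, - 138/7, - 149/14,300/17,188,351, 483 , 489 , 565,816,818.86,956,  987]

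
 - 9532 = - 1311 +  - 8221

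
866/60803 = 866/60803 = 0.01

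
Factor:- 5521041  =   - 3^4*68161^1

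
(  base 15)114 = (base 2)11110100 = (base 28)8K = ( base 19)CG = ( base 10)244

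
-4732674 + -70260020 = - 74992694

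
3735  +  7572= 11307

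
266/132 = 133/66  =  2.02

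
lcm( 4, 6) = 12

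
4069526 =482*8443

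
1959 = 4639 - 2680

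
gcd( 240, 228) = 12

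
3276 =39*84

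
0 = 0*864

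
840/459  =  1 + 127/153   =  1.83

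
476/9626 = 238/4813= 0.05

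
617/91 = 6+71/91=6.78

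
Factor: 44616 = 2^3*3^1* 11^1*13^2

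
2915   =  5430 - 2515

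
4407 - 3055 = 1352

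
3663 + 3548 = 7211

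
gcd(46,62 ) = 2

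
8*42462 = 339696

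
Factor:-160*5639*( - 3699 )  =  3337385760 = 2^5*3^3 * 5^1*137^1*5639^1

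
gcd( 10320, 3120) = 240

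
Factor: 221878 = 2^1*110939^1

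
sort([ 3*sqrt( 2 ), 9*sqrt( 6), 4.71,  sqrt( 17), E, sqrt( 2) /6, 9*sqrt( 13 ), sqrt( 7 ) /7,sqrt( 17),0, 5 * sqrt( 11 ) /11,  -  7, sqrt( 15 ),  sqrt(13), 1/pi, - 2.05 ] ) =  [  -  7 ,  -  2.05, 0,sqrt( 2) /6,1/pi,sqrt( 7) /7, 5*sqrt( 11) /11,E, sqrt( 13),  sqrt( 15),sqrt( 17),sqrt(17), 3*sqrt(2 ), 4.71, 9 * sqrt ( 6), 9*sqrt( 13)] 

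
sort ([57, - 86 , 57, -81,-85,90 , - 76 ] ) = [ - 86, - 85 , - 81, - 76 , 57, 57,90]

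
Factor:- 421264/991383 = - 2^4*3^(- 1)*113^1 * 233^1*277^( - 1)*1193^( - 1)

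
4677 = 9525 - 4848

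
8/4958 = 4/2479= 0.00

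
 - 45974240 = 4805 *( - 9568) 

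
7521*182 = 1368822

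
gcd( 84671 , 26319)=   1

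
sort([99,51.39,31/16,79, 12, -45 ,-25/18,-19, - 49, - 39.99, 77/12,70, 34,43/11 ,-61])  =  [ - 61, - 49, - 45,- 39.99, - 19, - 25/18,31/16, 43/11, 77/12,12,34,51.39,70 , 79, 99 ]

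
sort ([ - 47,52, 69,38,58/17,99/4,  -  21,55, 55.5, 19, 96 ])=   [ - 47 , - 21,58/17,19,99/4, 38,52, 55,55.5,69,96]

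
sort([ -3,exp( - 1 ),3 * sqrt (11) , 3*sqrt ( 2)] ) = [ - 3,exp(  -  1 ),3*  sqrt(2),3 * sqrt( 11) ]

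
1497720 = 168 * 8915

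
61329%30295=739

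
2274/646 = 1137/323 =3.52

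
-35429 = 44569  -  79998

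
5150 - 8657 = - 3507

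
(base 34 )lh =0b1011011011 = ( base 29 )p6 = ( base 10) 731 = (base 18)24b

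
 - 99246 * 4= - 396984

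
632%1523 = 632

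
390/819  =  10/21= 0.48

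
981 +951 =1932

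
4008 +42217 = 46225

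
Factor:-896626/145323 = -2^1*3^( - 2)  *  67^( - 1) *241^(-1)*448313^1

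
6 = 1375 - 1369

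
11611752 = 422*27516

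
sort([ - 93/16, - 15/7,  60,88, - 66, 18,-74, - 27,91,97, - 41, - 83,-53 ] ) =[ - 83 , - 74,-66, - 53, - 41, - 27,-93/16, - 15/7, 18, 60,88,  91,97 ] 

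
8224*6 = 49344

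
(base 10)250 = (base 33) 7j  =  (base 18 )DG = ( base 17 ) EC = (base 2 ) 11111010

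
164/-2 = -82/1 = -82.00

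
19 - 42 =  - 23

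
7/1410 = 7/1410 = 0.00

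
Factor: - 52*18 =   -  936 = - 2^3 * 3^2 * 13^1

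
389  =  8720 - 8331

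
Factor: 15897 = 3^1*7^1*757^1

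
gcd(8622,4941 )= 9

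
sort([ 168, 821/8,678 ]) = [ 821/8,168,678]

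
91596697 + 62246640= 153843337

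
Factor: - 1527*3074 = -2^1*3^1*29^1*53^1* 509^1 = - 4693998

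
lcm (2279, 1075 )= 56975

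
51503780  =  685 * 75188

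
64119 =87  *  737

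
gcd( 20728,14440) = 8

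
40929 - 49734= - 8805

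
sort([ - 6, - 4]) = [ - 6, - 4 ]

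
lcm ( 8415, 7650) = 84150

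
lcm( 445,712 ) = 3560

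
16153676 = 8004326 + 8149350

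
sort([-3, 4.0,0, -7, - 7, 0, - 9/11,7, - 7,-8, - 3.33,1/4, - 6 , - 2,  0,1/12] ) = [ - 8, - 7,-7, - 7, - 6, - 3.33, - 3, - 2,-9/11,0,0, 0,1/12, 1/4,4.0, 7 ]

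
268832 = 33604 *8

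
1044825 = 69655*15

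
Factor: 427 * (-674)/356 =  - 2^(-1)*7^1*61^1*89^( - 1)*337^1= - 143899/178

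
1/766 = 1/766 = 0.00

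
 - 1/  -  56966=1/56966=0.00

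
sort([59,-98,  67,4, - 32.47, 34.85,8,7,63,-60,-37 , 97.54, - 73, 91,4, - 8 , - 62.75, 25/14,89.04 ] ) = [ - 98, - 73, - 62.75, - 60, - 37, - 32.47 , - 8, 25/14,4, 4, 7,8,  34.85,59 , 63, 67,89.04,91, 97.54] 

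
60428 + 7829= 68257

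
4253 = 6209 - 1956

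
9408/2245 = 9408/2245 = 4.19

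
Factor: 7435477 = 7^1*17^1*62483^1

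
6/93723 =2/31241=0.00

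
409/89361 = 409/89361= 0.00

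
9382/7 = 1340 + 2/7 = 1340.29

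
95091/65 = 95091/65 = 1462.94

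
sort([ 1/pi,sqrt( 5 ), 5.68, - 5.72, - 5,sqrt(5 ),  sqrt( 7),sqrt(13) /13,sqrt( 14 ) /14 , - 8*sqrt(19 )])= [ - 8*sqrt( 19), - 5.72,-5,sqrt(14 )/14,sqrt( 13 ) /13, 1/pi, sqrt( 5 ),sqrt ( 5),  sqrt(7 ),5.68]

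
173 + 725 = 898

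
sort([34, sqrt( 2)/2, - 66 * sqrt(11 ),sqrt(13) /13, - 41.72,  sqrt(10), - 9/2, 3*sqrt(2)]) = [  -  66 * sqrt(11), - 41.72,  -  9/2, sqrt(13)/13 , sqrt( 2) /2,  sqrt(10),3 * sqrt( 2 ) , 34]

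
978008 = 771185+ 206823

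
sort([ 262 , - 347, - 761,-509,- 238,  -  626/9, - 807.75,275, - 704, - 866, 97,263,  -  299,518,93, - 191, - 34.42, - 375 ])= [-866,-807.75 , - 761, - 704, - 509, - 375 , - 347, - 299, - 238, - 191, - 626/9, - 34.42,93 , 97,262,263, 275, 518 ]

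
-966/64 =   -  16 + 29/32 = - 15.09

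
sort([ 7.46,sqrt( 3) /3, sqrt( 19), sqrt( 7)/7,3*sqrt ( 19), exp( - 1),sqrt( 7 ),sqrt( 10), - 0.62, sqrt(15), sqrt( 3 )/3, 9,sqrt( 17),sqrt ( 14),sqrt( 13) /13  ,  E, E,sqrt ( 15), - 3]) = [ - 3,-0.62,sqrt( 13 )/13,exp(-1 ),  sqrt(7 )/7,sqrt( 3)/3,sqrt( 3)/3, sqrt( 7), E,E,sqrt(10) , sqrt( 14)  ,  sqrt( 15 ),sqrt ( 15 ), sqrt( 17), sqrt( 19),7.46,9, 3*sqrt(19) ]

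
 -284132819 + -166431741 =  - 450564560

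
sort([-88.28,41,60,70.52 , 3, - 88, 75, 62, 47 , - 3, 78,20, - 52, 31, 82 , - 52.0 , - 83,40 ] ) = [ -88.28 , - 88,-83, - 52, - 52.0,  -  3, 3, 20, 31, 40,41,  47, 60 , 62,70.52,75,78,82 ]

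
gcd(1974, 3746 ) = 2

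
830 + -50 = 780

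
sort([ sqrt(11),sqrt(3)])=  [ sqrt(3), sqrt(11 )]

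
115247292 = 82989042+32258250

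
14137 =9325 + 4812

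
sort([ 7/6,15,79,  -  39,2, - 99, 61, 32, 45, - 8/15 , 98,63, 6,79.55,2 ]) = [ - 99, - 39,  -  8/15, 7/6,2,2 , 6,15, 32,45, 61,  63, 79, 79.55, 98 ] 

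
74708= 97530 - 22822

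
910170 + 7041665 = 7951835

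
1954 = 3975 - 2021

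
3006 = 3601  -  595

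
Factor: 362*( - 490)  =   - 177380 = -2^2*5^1*7^2  *  181^1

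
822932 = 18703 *44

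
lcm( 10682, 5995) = 587510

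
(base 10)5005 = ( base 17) 1057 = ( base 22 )A7B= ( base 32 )4SD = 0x138D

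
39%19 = 1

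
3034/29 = 104 + 18/29 = 104.62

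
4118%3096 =1022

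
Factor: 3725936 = 2^4*232871^1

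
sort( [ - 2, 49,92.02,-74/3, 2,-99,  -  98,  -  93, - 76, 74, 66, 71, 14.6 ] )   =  [ - 99, - 98, - 93, - 76, -74/3 , - 2, 2 , 14.6,49,  66, 71, 74, 92.02] 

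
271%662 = 271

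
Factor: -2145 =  - 3^1*5^1*11^1*13^1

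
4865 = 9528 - 4663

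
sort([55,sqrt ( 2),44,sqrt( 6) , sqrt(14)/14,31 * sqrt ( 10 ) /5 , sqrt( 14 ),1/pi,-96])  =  [ - 96,sqrt( 14)/14,1/pi,  sqrt(2),sqrt( 6), sqrt( 14), 31*sqrt( 10)/5 , 44, 55 ]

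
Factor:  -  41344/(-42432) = 38/39 = 2^1*3^( - 1)*13^(  -  1)*19^1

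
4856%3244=1612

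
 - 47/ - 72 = 47/72 = 0.65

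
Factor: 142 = 2^1*71^1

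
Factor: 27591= 3^1*17^1 * 541^1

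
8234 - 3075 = 5159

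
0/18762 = 0 =0.00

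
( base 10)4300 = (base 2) 1000011001100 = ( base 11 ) 325a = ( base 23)82m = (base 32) 46c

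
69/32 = 2+5/32= 2.16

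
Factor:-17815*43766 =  - 779691290 = - 2^1 * 5^1*7^1*79^1*277^1*509^1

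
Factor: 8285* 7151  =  59246035=5^1*1657^1 * 7151^1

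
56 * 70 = 3920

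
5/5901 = 5/5901 = 0.00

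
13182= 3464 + 9718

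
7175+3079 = 10254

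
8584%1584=664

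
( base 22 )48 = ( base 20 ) 4G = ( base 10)96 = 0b1100000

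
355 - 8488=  - 8133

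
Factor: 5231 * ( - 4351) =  - 22760081 =- 19^1* 229^1*5231^1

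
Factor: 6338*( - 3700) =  - 23450600=- 2^3*5^2*37^1*3169^1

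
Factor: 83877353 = 7^1*109^1*211^1*521^1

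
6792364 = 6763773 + 28591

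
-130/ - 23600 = 13/2360=0.01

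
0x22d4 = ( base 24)fbc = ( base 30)9r6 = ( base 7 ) 34665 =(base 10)8916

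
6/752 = 3/376  =  0.01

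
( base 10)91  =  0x5B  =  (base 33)2p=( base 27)3a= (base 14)67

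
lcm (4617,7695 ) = 23085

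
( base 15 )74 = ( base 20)59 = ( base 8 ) 155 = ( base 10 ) 109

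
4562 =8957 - 4395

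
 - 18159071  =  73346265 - 91505336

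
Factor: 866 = 2^1*433^1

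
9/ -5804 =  - 9/5804= - 0.00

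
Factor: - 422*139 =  - 2^1*139^1*211^1= -58658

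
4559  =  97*47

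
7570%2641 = 2288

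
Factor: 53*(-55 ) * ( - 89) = 259435 = 5^1*11^1*53^1*89^1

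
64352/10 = 32176/5 = 6435.20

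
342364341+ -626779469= - 284415128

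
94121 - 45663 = 48458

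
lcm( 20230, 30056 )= 1051960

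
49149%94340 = 49149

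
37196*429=15957084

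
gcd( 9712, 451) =1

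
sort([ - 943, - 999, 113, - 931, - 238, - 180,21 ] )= [- 999,-943, - 931, - 238,  -  180 , 21 , 113 ] 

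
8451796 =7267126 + 1184670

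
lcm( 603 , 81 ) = 5427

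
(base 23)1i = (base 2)101001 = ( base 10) 41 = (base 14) 2D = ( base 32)19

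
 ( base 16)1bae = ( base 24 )c76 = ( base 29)8CA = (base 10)7086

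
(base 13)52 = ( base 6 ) 151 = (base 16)43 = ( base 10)67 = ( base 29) 29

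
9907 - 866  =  9041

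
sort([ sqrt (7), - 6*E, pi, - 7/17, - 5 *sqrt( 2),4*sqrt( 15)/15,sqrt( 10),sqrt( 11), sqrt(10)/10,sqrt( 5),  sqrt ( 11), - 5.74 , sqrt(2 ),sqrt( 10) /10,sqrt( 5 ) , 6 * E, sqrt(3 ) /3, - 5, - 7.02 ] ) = [ - 6*E,-5*sqrt ( 2),  -  7.02, - 5.74, - 5, - 7/17, sqrt ( 10 ) /10,sqrt( 10 ) /10,sqrt(3 ) /3, 4 * sqrt( 15 ) /15,sqrt( 2),sqrt(5), sqrt( 5),sqrt( 7),pi,  sqrt( 10), sqrt(11),  sqrt( 11),6 * E]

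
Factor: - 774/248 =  -387/124= - 2^( - 2 )*3^2*31^( - 1)*43^1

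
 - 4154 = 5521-9675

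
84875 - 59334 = 25541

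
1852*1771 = 3279892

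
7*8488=59416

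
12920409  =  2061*6269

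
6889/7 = 6889/7 =984.14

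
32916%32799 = 117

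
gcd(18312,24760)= 8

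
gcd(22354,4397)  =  1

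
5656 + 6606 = 12262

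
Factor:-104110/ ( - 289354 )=5^1 * 13^( - 1 )*29^1*31^( - 1) = 145/403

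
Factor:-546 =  - 2^1 * 3^1*7^1*13^1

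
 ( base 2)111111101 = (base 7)1325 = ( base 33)fe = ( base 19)17F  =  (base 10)509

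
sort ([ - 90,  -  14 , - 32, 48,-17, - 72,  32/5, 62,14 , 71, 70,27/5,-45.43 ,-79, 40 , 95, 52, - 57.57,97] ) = [-90, - 79,  -  72,  -  57.57, - 45.43, - 32,-17,- 14 , 27/5 , 32/5,14,40,48 , 52, 62, 70,71, 95, 97] 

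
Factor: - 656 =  - 2^4*41^1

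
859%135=49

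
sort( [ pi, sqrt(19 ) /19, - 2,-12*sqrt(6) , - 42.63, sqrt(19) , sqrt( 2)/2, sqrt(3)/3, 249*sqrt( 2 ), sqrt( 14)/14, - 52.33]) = [ - 52.33 , - 42.63,  -  12*sqrt( 6),-2, sqrt( 19)/19,sqrt(14)/14, sqrt(3)/3,sqrt( 2) /2, pi, sqrt(19), 249*sqrt(2)]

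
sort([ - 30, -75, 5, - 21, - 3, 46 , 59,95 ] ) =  [ - 75,-30, - 21, - 3,5,46, 59, 95 ] 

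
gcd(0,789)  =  789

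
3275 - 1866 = 1409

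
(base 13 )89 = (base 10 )113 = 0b1110001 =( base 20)5D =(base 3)11012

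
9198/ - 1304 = - 8+617/652=- 7.05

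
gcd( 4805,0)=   4805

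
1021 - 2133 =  - 1112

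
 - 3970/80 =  -50+3/8 = - 49.62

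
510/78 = 6 + 7/13 = 6.54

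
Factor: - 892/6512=  -  2^( - 2)*11^( - 1)*37^(-1 )*223^1= -223/1628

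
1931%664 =603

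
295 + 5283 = 5578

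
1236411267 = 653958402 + 582452865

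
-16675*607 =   -  10121725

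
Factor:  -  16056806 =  -2^1 * 17^1*23^1*20533^1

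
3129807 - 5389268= -2259461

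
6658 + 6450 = 13108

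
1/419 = 1/419  =  0.00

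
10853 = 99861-89008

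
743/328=2+ 87/328 = 2.27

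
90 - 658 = - 568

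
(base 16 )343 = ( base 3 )1010221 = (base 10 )835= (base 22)1fl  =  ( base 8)1503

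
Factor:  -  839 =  - 839^1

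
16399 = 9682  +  6717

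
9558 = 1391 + 8167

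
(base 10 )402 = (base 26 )fc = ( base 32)ci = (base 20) 102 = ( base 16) 192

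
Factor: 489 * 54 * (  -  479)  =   - 2^1*3^4*163^1 *479^1 = - 12648474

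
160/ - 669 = -1 + 509/669 =- 0.24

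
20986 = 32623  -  11637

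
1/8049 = 1/8049 = 0.00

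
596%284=28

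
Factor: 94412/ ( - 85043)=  - 2^2*7^( - 1 )*12149^ (-1)*23603^1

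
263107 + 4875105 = 5138212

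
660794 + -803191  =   - 142397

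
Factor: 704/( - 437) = - 2^6*11^1*19^ ( - 1)*23^( - 1 )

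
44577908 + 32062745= 76640653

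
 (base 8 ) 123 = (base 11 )76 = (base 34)2f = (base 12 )6b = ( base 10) 83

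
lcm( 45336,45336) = 45336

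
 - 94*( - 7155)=672570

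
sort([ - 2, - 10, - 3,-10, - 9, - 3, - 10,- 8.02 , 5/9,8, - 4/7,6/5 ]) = [  -  10, - 10, - 10, - 9, - 8.02,  -  3, - 3, - 2, - 4/7,5/9, 6/5, 8]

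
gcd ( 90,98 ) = 2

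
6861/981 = 6+325/327 = 6.99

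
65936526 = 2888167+63048359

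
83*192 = 15936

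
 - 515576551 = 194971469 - 710548020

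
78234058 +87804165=166038223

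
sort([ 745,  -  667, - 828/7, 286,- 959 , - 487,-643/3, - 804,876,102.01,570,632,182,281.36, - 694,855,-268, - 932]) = [ -959, - 932,  -  804, - 694, -667, - 487, - 268,-643/3,- 828/7,102.01, 182,  281.36,286,  570, 632,745,855 , 876]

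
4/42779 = 4/42779=0.00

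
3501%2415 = 1086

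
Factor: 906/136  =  2^ ( - 2 )*3^1*17^( - 1 )*151^1 = 453/68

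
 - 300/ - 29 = 300/29 = 10.34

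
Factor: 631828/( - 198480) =  -  2^( - 2 )*3^( - 1 )*5^( - 1 )*191^1 = -  191/60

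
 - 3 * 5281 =- 15843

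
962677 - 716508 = 246169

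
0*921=0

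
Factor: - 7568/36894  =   - 2^3*3^(  -  1 )*13^(-1)=-8/39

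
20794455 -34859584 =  - 14065129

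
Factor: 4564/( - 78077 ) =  - 28/479 = - 2^2*7^1*479^(-1)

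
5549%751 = 292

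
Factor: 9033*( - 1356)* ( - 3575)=43789274100 = 2^2*3^2*  5^2 * 11^1 * 13^1*113^1 * 3011^1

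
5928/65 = 91 + 1/5 = 91.20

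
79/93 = 79/93 = 0.85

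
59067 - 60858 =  - 1791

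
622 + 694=1316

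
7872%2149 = 1425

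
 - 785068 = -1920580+1135512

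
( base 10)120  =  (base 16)78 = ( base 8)170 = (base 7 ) 231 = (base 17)71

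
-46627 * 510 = -23779770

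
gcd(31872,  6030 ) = 6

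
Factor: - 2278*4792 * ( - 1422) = 2^5 *3^2*17^1*  67^1*79^1* 599^1  =  15522802272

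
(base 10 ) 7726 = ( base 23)edl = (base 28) 9NQ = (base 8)17056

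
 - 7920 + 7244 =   -  676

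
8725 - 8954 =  - 229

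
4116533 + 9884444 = 14000977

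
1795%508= 271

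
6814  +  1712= 8526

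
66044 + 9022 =75066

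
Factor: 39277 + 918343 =957620 = 2^2*5^1*47881^1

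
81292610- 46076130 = 35216480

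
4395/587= 4395/587 = 7.49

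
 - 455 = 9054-9509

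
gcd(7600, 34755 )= 5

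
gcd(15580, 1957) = 19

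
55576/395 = 140 + 276/395 = 140.70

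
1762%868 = 26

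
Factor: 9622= 2^1 * 17^1*283^1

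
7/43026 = 7/43026=0.00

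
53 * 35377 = 1874981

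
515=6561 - 6046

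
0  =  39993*0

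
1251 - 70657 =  - 69406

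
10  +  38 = 48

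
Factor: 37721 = 67^1 *563^1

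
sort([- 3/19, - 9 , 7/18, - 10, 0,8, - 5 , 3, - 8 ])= [ - 10, - 9, - 8,-5, - 3/19,  0,  7/18, 3,8]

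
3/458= 3/458 = 0.01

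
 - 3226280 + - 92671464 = - 95897744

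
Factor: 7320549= 3^1*61^1*109^1*367^1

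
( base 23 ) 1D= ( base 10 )36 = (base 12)30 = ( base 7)51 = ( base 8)44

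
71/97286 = 71/97286=0.00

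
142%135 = 7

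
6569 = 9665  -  3096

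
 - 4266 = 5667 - 9933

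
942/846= 157/141= 1.11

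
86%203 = 86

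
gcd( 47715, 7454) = 1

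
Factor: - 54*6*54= - 17496 =- 2^3*3^7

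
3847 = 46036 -42189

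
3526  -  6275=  - 2749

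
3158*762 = 2406396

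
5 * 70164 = 350820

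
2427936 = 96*25291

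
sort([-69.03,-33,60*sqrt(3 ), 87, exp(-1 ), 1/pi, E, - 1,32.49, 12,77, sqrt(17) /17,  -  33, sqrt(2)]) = [ - 69.03,- 33,- 33,-1, sqrt(17)/17,1/pi, exp(  -  1),sqrt( 2), E,12, 32.49, 77,87, 60  *sqrt(3 )] 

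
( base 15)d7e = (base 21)6IK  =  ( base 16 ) BE4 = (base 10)3044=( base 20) 7C4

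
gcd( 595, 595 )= 595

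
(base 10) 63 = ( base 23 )2h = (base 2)111111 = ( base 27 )29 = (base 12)53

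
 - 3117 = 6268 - 9385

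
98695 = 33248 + 65447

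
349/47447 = 349/47447 = 0.01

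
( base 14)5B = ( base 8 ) 121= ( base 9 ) 100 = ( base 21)3i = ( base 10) 81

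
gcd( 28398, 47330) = 9466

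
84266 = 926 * 91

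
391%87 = 43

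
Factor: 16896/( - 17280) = - 44/45=- 2^2*3^( - 2 )*5^( - 1 ) * 11^1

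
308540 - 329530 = - 20990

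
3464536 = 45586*76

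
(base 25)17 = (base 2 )100000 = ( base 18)1e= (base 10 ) 32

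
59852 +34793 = 94645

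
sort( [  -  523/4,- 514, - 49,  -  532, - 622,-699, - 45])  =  [ - 699,-622, - 532, - 514,  -  523/4, - 49,-45]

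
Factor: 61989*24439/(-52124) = - 1514949171/52124 = -2^( - 2 )*3^1*83^( - 1 )*157^( - 1)*  20663^1*24439^1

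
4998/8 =2499/4= 624.75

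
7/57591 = 7/57591 = 0.00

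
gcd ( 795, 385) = 5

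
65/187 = 65/187 = 0.35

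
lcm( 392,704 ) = 34496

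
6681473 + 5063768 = 11745241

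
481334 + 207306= 688640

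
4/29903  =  4/29903 = 0.00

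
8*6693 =53544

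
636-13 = 623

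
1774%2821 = 1774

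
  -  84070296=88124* (-954) 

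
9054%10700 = 9054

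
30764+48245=79009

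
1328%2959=1328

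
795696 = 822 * 968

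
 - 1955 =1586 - 3541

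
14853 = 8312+6541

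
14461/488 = 29 + 309/488  =  29.63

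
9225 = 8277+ 948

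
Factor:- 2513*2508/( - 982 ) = 2^1*3^1*7^1*11^1 * 19^1*359^1*491^( - 1 ) = 3151302/491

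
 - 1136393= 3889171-5025564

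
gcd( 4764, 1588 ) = 1588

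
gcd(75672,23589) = 9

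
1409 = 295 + 1114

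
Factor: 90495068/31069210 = 45247534/15534605 = 2^1*5^(-1 )*3106921^(-1)*22623767^1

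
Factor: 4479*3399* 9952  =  151510452192=2^5*3^2*11^1*103^1*311^1*1493^1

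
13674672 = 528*25899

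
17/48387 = 17/48387 = 0.00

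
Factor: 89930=2^1* 5^1*17^1*23^2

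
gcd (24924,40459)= 1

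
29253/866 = 29253/866=33.78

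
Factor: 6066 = 2^1*3^2*337^1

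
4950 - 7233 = -2283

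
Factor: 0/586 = 0^1 = 0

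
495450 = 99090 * 5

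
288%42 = 36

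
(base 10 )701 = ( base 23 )17B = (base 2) 1010111101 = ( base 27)PQ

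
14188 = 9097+5091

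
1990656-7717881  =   - 5727225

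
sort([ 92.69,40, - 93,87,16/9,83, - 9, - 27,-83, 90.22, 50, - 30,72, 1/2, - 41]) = [ - 93  , - 83, - 41, - 30, - 27,- 9 , 1/2,16/9,40,50,72,83,87,90.22,92.69] 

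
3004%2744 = 260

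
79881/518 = 154  +  109/518 = 154.21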